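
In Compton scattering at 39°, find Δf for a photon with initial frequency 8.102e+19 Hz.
1.033e+19 Hz (decrease)

Convert frequency to wavelength (c = 299792458 m/s):
λ₀ = c/f₀ = 299792458/8.102e+19 = 3.7002278e-12 m = 3.7002 pm

Calculate Compton shift:
Δλ = λ_C(1 - cos(39°)) = 0.5407 pm

Final wavelength:
λ' = λ₀ + Δλ = 3.7002 + 0.5407 = 4.2409 pm

Final frequency:
f' = c/λ' = 299792458/4.2409409e-12 = 7.0690082e+19 Hz

Frequency shift (decrease):
Δf = f₀ - f' = 8.102e+19 - 7.0690082e+19 = 1.033e+19 Hz

(Intermediate values are shown rounded; full precision is carried through to the final answer.)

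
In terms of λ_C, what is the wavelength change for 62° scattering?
0.5305 λ_C

The Compton shift formula is:
Δλ = λ_C(1 - cos θ)

Dividing both sides by λ_C:
Δλ/λ_C = 1 - cos θ

For θ = 62°:
Δλ/λ_C = 1 - cos(62°)
Δλ/λ_C = 1 - 0.4695
Δλ/λ_C = 0.5305

This means the shift is 0.5305 × λ_C = 1.2872 pm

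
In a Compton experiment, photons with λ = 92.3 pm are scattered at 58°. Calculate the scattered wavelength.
93.4406 pm

Using the Compton scattering formula:
λ' = λ + Δλ = λ + λ_C(1 - cos θ)

Given:
- Initial wavelength λ = 92.3 pm
- Scattering angle θ = 58°
- Compton wavelength λ_C ≈ 2.4263 pm

Calculate the shift:
Δλ = 2.4263 × (1 - cos(58°))
Δλ = 2.4263 × 0.4701
Δλ = 1.1406 pm

Final wavelength:
λ' = 92.3 + 1.1406 = 93.4406 pm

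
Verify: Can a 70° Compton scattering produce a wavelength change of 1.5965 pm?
Yes, consistent

Calculate the expected shift for θ = 70°:

Δλ_expected = λ_C(1 - cos(70°))
Δλ_expected = 2.4263 × (1 - cos(70°))
Δλ_expected = 2.4263 × 0.6580
Δλ_expected = 1.5965 pm

Given shift: 1.5965 pm
Expected shift: 1.5965 pm
Difference: 0.0000 pm

The values match. This is consistent with Compton scattering at the stated angle.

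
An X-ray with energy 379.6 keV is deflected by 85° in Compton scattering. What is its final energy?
226.2063 keV

First convert energy to wavelength:
λ = hc/E, with hc ≈ 1239.842 keV·pm (i.e. 1239.842 eV·nm)

For E = 379.6 keV = 379600 eV:
λ = 1239.842 keV·pm / 379.6 keV
λ = 3.2662 pm

Calculate the Compton shift:
Δλ = λ_C(1 - cos(85°)) = 2.4263 × 0.9128
Δλ = 2.2148 pm

Final wavelength:
λ' = 3.2662 + 2.2148 = 5.4810 pm

Final energy:
E' = hc/λ' = 1239.842 / 5.4810 = 226.2063 keV

(Intermediate values are shown rounded; full precision is carried through to the final answer.)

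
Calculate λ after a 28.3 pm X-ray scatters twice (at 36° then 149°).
33.2694 pm

Apply Compton shift twice:

First scattering at θ₁ = 36°:
Δλ₁ = λ_C(1 - cos(36°))
Δλ₁ = 2.4263 × 0.1910
Δλ₁ = 0.4634 pm

After first scattering:
λ₁ = 28.3 + 0.4634 = 28.7634 pm

Second scattering at θ₂ = 149°:
Δλ₂ = λ_C(1 - cos(149°))
Δλ₂ = 2.4263 × 1.8572
Δλ₂ = 4.5061 pm

Final wavelength:
λ₂ = 28.7634 + 4.5061 = 33.2694 pm

Total shift: Δλ_total = 0.4634 + 4.5061 = 4.9694 pm

(Intermediate values are shown rounded; full precision is carried through to the final answer.)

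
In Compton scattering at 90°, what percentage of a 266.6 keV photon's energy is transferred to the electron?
0.3429 (or 34.29%)

Calculate initial and final photon energies:

Initial: E₀ = 266.6 keV → λ₀ = 4.6506 pm
Compton shift: Δλ = 2.4263 pm
Final wavelength: λ' = 7.0769 pm
Final energy: E' = 175.1961 keV

Fractional energy loss:
(E₀ - E')/E₀ = (266.6000 - 175.1961)/266.6000
= 91.4039/266.6000
= 0.3429
= 34.29%

(Intermediate values are shown rounded; full precision is carried through to the final answer.)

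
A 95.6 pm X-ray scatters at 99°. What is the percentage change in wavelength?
2.9350%

Calculate the Compton shift:
Δλ = λ_C(1 - cos(99°))
Δλ = 2.4263 × (1 - cos(99°))
Δλ = 2.4263 × 1.1564
Δλ = 2.8059 pm

Percentage change:
(Δλ/λ₀) × 100 = (2.8059/95.6) × 100
= 2.9350%

(Intermediate values are shown rounded; full precision is carried through to the final answer.)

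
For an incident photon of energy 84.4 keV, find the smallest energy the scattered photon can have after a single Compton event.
63.4427 keV (at θ = 180°)

The scattered photon has minimum energy when its wavelength is maximum, i.e., when the Compton shift Δλ = λ_C(1 − cos θ) is maximum. This occurs at θ = 180° (backscattering), giving Δλ_max = 2λ_C = 4.8526 pm.

Initial wavelength: λ₀ = hc/E₀ = 14.6901 pm
Maximum final wavelength: λ'_max = λ₀ + 2λ_C = 14.6901 + 4.8526 = 19.5427 pm
Minimum final energy: E'_min = hc/λ'_max = 63.4427 keV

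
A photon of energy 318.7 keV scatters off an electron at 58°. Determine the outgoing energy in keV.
246.4467 keV

First convert energy to wavelength:
λ = hc/E, with hc ≈ 1239.842 keV·pm (i.e. 1239.842 eV·nm)

For E = 318.7 keV = 318700 eV:
λ = 1239.842 keV·pm / 318.7 keV
λ = 3.8903 pm

Calculate the Compton shift:
Δλ = λ_C(1 - cos(58°)) = 2.4263 × 0.4701
Δλ = 1.1406 pm

Final wavelength:
λ' = 3.8903 + 1.1406 = 5.0309 pm

Final energy:
E' = hc/λ' = 1239.842 / 5.0309 = 246.4467 keV

(Intermediate values are shown rounded; full precision is carried through to the final answer.)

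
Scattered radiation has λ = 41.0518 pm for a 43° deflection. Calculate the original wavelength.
40.4000 pm

From λ' = λ + Δλ, we have λ = λ' - Δλ

First calculate the Compton shift:
Δλ = λ_C(1 - cos θ)
Δλ = 2.4263 × (1 - cos(43°))
Δλ = 2.4263 × 0.2686
Δλ = 0.6518 pm

Initial wavelength:
λ = λ' - Δλ
λ = 41.0518 - 0.6518
λ = 40.4000 pm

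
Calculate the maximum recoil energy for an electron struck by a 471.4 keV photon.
305.7066 keV

Maximum energy transfer occurs at θ = 180° (backscattering).

Initial photon: E₀ = 471.4 keV → λ₀ = 2.6301 pm

Maximum Compton shift (at 180°):
Δλ_max = 2λ_C = 2 × 2.4263 = 4.8526 pm

Final wavelength:
λ' = 2.6301 + 4.8526 = 7.4827 pm

Minimum photon energy (maximum energy to electron):
E'_min = hc/λ' = 165.6934 keV

Maximum electron kinetic energy:
K_max = E₀ - E'_min = 471.4000 - 165.6934 = 305.7066 keV

(Intermediate values are shown rounded; full precision is carried through to the final answer.)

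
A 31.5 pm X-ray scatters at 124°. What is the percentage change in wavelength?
12.0098%

Calculate the Compton shift:
Δλ = λ_C(1 - cos(124°))
Δλ = 2.4263 × (1 - cos(124°))
Δλ = 2.4263 × 1.5592
Δλ = 3.7831 pm

Percentage change:
(Δλ/λ₀) × 100 = (3.7831/31.5) × 100
= 12.0098%

(Intermediate values are shown rounded; full precision is carried through to the final answer.)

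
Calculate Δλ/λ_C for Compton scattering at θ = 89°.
0.9825 λ_C

The Compton shift formula is:
Δλ = λ_C(1 - cos θ)

Dividing both sides by λ_C:
Δλ/λ_C = 1 - cos θ

For θ = 89°:
Δλ/λ_C = 1 - cos(89°)
Δλ/λ_C = 1 - 0.0175
Δλ/λ_C = 0.9825

This means the shift is 0.9825 × λ_C = 2.3840 pm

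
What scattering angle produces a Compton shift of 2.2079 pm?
84.84°

From the Compton formula Δλ = λ_C(1 - cos θ), we can solve for θ:

cos θ = 1 - Δλ/λ_C

Given:
- Δλ = 2.2079 pm
- λ_C = h/(m_e·c) ≈ 2.42631024 pm

cos θ = 1 - 2.2079/2.42631024
cos θ = 1 - 0.909983
cos θ = 0.090017

θ = arccos(0.090017)
θ = 84.84°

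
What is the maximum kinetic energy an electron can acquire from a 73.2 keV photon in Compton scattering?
16.3013 keV

Maximum energy transfer occurs at θ = 180° (backscattering).

Initial photon: E₀ = 73.2 keV → λ₀ = 16.9377 pm

Maximum Compton shift (at 180°):
Δλ_max = 2λ_C = 2 × 2.4263 = 4.8526 pm

Final wavelength:
λ' = 16.9377 + 4.8526 = 21.7904 pm

Minimum photon energy (maximum energy to electron):
E'_min = hc/λ' = 56.8987 keV

Maximum electron kinetic energy:
K_max = E₀ - E'_min = 73.2000 - 56.8987 = 16.3013 keV

(Intermediate values are shown rounded; full precision is carried through to the final answer.)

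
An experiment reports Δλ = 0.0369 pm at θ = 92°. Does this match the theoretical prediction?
No, inconsistent

Calculate the expected shift for θ = 92°:

Δλ_expected = λ_C(1 - cos(92°))
Δλ_expected = 2.4263 × (1 - cos(92°))
Δλ_expected = 2.4263 × 1.0349
Δλ_expected = 2.5110 pm

Given shift: 0.0369 pm
Expected shift: 2.5110 pm
Difference: 2.4741 pm

The values do not match. The given shift corresponds to θ ≈ 10.0°, not 92°.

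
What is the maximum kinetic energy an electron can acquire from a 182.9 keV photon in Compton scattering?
76.3058 keV

Maximum energy transfer occurs at θ = 180° (backscattering).

Initial photon: E₀ = 182.9 keV → λ₀ = 6.7788 pm

Maximum Compton shift (at 180°):
Δλ_max = 2λ_C = 2 × 2.4263 = 4.8526 pm

Final wavelength:
λ' = 6.7788 + 4.8526 = 11.6314 pm

Minimum photon energy (maximum energy to electron):
E'_min = hc/λ' = 106.5942 keV

Maximum electron kinetic energy:
K_max = E₀ - E'_min = 182.9000 - 106.5942 = 76.3058 keV

(Intermediate values are shown rounded; full precision is carried through to the final answer.)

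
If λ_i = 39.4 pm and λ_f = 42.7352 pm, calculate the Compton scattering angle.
112.00°

First find the wavelength shift:
Δλ = λ' - λ = 42.7352 - 39.4 = 3.3352 pm

Using Δλ = λ_C(1 - cos θ), with λ_C = h/(m_e·c) ≈ 2.42631024 pm:
cos θ = 1 - Δλ/λ_C
cos θ = 1 - 3.3352/2.42631024
cos θ = -0.374598

θ = arccos(-0.374598)
θ = 112.00°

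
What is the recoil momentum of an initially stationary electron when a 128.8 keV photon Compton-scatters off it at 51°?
5.6984e-23 kg·m/s

The electron is initially at rest, so by conservation of momentum:
p⃗_e = p⃗₀ − p⃗'  (incident photon momentum minus scattered photon momentum)

Photon momentum magnitudes (p = h/λ = E/c):
λ₀ = hc/E₀ = 9.6261 pm → p₀ = h/λ₀ = 6.8834e-23 kg·m/s
Δλ = λ_C(1 − cos 51°) = 0.8994 pm
λ' = 10.5255 pm → p' = h/λ' = 6.2953e-23 kg·m/s

The scattered photon makes angle θ = 51° with the incident direction, so by the law of cosines:
|p⃗_e|² = p₀² + p'² − 2p₀p'cos θ
|p⃗_e|² = (6.8834e-23)² + (6.2953e-23)² − 2·6.8834e-23·6.2953e-23·cos(51°)
|p⃗_e| = 5.6984e-23 kg·m/s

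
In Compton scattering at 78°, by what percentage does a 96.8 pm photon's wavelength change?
1.9854%

Calculate the Compton shift:
Δλ = λ_C(1 - cos(78°))
Δλ = 2.4263 × (1 - cos(78°))
Δλ = 2.4263 × 0.7921
Δλ = 1.9219 pm

Percentage change:
(Δλ/λ₀) × 100 = (1.9219/96.8) × 100
= 1.9854%

(Intermediate values are shown rounded; full precision is carried through to the final answer.)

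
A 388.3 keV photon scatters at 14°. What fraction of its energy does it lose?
0.0221 (or 2.21%)

Calculate initial and final photon energies:

Initial: E₀ = 388.3 keV → λ₀ = 3.1930 pm
Compton shift: Δλ = 0.0721 pm
Final wavelength: λ' = 3.2651 pm
Final energy: E' = 379.7288 keV

Fractional energy loss:
(E₀ - E')/E₀ = (388.3000 - 379.7288)/388.3000
= 8.5712/388.3000
= 0.0221
= 2.21%

(Intermediate values are shown rounded; full precision is carried through to the final answer.)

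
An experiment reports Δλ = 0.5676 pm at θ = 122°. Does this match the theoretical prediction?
No, inconsistent

Calculate the expected shift for θ = 122°:

Δλ_expected = λ_C(1 - cos(122°))
Δλ_expected = 2.4263 × (1 - cos(122°))
Δλ_expected = 2.4263 × 1.5299
Δλ_expected = 3.7121 pm

Given shift: 0.5676 pm
Expected shift: 3.7121 pm
Difference: 3.1444 pm

The values do not match. The given shift corresponds to θ ≈ 40.0°, not 122°.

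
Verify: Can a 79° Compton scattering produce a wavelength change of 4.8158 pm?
No, inconsistent

Calculate the expected shift for θ = 79°:

Δλ_expected = λ_C(1 - cos(79°))
Δλ_expected = 2.4263 × (1 - cos(79°))
Δλ_expected = 2.4263 × 0.8092
Δλ_expected = 1.9633 pm

Given shift: 4.8158 pm
Expected shift: 1.9633 pm
Difference: 2.8524 pm

The values do not match. The given shift corresponds to θ ≈ 170.0°, not 79°.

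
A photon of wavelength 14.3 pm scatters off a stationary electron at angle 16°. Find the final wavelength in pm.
14.3940 pm

Using the Compton scattering formula:
λ' = λ + Δλ = λ + λ_C(1 - cos θ)

Given:
- Initial wavelength λ = 14.3 pm
- Scattering angle θ = 16°
- Compton wavelength λ_C ≈ 2.4263 pm

Calculate the shift:
Δλ = 2.4263 × (1 - cos(16°))
Δλ = 2.4263 × 0.0387
Δλ = 0.0940 pm

Final wavelength:
λ' = 14.3 + 0.0940 = 14.3940 pm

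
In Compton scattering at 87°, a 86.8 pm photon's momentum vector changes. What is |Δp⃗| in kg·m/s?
1.0375e-23 kg·m/s

Photon momentum magnitude is p = h/λ.

Initial momentum:
p₀ = h/λ = 6.6261e-34/8.6800e-11 = 7.6337e-24 kg·m/s

After scattering:
λ' = λ + Δλ = 86.8 + 2.2993 = 89.0993 pm
p' = h/λ' = 6.6261e-34/8.9099e-11 = 7.4367e-24 kg·m/s

Momentum is a vector; the scattered photon's direction makes angle θ = 87° with the incident direction. The magnitude of the vector change Δp⃗ = p⃗₀ − p⃗' is found from the law of cosines:
|Δp⃗|² = p₀² + p'² − 2p₀p'cos θ
|Δp⃗|² = (7.6337e-24)² + (7.4367e-24)² − 2·7.6337e-24·7.4367e-24·cos(87°)
|Δp⃗| = 1.0375e-23 kg·m/s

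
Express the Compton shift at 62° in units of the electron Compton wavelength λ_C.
0.5305 λ_C

The Compton shift formula is:
Δλ = λ_C(1 - cos θ)

Dividing both sides by λ_C:
Δλ/λ_C = 1 - cos θ

For θ = 62°:
Δλ/λ_C = 1 - cos(62°)
Δλ/λ_C = 1 - 0.4695
Δλ/λ_C = 0.5305

This means the shift is 0.5305 × λ_C = 1.2872 pm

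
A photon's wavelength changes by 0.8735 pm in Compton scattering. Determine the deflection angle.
50.21°

From the Compton formula Δλ = λ_C(1 - cos θ), we can solve for θ:

cos θ = 1 - Δλ/λ_C

Given:
- Δλ = 0.8735 pm
- λ_C = h/(m_e·c) ≈ 2.42631024 pm

cos θ = 1 - 0.8735/2.42631024
cos θ = 1 - 0.360012
cos θ = 0.639988

θ = arccos(0.639988)
θ = 50.21°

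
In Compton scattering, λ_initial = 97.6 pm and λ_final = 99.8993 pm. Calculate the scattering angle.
87.00°

First find the wavelength shift:
Δλ = λ' - λ = 99.8993 - 97.6 = 2.2993 pm

Using Δλ = λ_C(1 - cos θ), with λ_C = h/(m_e·c) ≈ 2.42631024 pm:
cos θ = 1 - Δλ/λ_C
cos θ = 1 - 2.2993/2.42631024
cos θ = 0.052347

θ = arccos(0.052347)
θ = 87.00°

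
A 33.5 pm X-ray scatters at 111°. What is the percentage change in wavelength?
9.8383%

Calculate the Compton shift:
Δλ = λ_C(1 - cos(111°))
Δλ = 2.4263 × (1 - cos(111°))
Δλ = 2.4263 × 1.3584
Δλ = 3.2958 pm

Percentage change:
(Δλ/λ₀) × 100 = (3.2958/33.5) × 100
= 9.8383%

(Intermediate values are shown rounded; full precision is carried through to the final answer.)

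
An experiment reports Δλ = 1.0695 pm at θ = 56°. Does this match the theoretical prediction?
Yes, consistent

Calculate the expected shift for θ = 56°:

Δλ_expected = λ_C(1 - cos(56°))
Δλ_expected = 2.4263 × (1 - cos(56°))
Δλ_expected = 2.4263 × 0.4408
Δλ_expected = 1.0695 pm

Given shift: 1.0695 pm
Expected shift: 1.0695 pm
Difference: 0.0000 pm

The values match. This is consistent with Compton scattering at the stated angle.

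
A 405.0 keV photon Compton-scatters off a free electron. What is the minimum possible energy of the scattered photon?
156.6652 keV (at θ = 180°)

The scattered photon has minimum energy when its wavelength is maximum, i.e., when the Compton shift Δλ = λ_C(1 − cos θ) is maximum. This occurs at θ = 180° (backscattering), giving Δλ_max = 2λ_C = 4.8526 pm.

Initial wavelength: λ₀ = hc/E₀ = 3.0613 pm
Maximum final wavelength: λ'_max = λ₀ + 2λ_C = 3.0613 + 4.8526 = 7.9140 pm
Minimum final energy: E'_min = hc/λ'_max = 156.6652 keV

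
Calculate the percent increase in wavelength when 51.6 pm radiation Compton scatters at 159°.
9.0920%

Calculate the Compton shift:
Δλ = λ_C(1 - cos(159°))
Δλ = 2.4263 × (1 - cos(159°))
Δλ = 2.4263 × 1.9336
Δλ = 4.6915 pm

Percentage change:
(Δλ/λ₀) × 100 = (4.6915/51.6) × 100
= 9.0920%

(Intermediate values are shown rounded; full precision is carried through to the final answer.)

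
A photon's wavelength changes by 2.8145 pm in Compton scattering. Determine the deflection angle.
99.21°

From the Compton formula Δλ = λ_C(1 - cos θ), we can solve for θ:

cos θ = 1 - Δλ/λ_C

Given:
- Δλ = 2.8145 pm
- λ_C = h/(m_e·c) ≈ 2.42631024 pm

cos θ = 1 - 2.8145/2.42631024
cos θ = 1 - 1.159992
cos θ = -0.159992

θ = arccos(-0.159992)
θ = 99.21°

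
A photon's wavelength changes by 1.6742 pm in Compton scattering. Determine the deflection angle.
71.94°

From the Compton formula Δλ = λ_C(1 - cos θ), we can solve for θ:

cos θ = 1 - Δλ/λ_C

Given:
- Δλ = 1.6742 pm
- λ_C = h/(m_e·c) ≈ 2.42631024 pm

cos θ = 1 - 1.6742/2.42631024
cos θ = 1 - 0.690019
cos θ = 0.309981

θ = arccos(0.309981)
θ = 71.94°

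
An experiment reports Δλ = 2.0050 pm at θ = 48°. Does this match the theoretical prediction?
No, inconsistent

Calculate the expected shift for θ = 48°:

Δλ_expected = λ_C(1 - cos(48°))
Δλ_expected = 2.4263 × (1 - cos(48°))
Δλ_expected = 2.4263 × 0.3309
Δλ_expected = 0.8028 pm

Given shift: 2.0050 pm
Expected shift: 0.8028 pm
Difference: 1.2022 pm

The values do not match. The given shift corresponds to θ ≈ 80.0°, not 48°.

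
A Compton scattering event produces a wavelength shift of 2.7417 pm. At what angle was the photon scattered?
97.47°

From the Compton formula Δλ = λ_C(1 - cos θ), we can solve for θ:

cos θ = 1 - Δλ/λ_C

Given:
- Δλ = 2.7417 pm
- λ_C = h/(m_e·c) ≈ 2.42631024 pm

cos θ = 1 - 2.7417/2.42631024
cos θ = 1 - 1.129987
cos θ = -0.129987

θ = arccos(-0.129987)
θ = 97.47°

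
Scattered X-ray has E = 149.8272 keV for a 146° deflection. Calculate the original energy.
323.0999 keV

Convert final energy to wavelength (hc ≈ 1239.842 keV·pm):
λ' = hc/E' = 1239.842 / 149.8272 = 8.2751 pm

Calculate the Compton shift:
Δλ = λ_C(1 - cos(146°))
Δλ = 2.4263 × (1 - cos(146°))
Δλ = 4.4378 pm

Initial wavelength:
λ = λ' - Δλ = 8.2751 - 4.4378 = 3.8373 pm

Initial energy:
E = hc/λ = 1239.842 / 3.8373 = 323.0999 keV

(Intermediate values are shown rounded; full precision is carried through to the final answer.)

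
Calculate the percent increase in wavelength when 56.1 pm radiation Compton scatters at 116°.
6.2209%

Calculate the Compton shift:
Δλ = λ_C(1 - cos(116°))
Δλ = 2.4263 × (1 - cos(116°))
Δλ = 2.4263 × 1.4384
Δλ = 3.4899 pm

Percentage change:
(Δλ/λ₀) × 100 = (3.4899/56.1) × 100
= 6.2209%

(Intermediate values are shown rounded; full precision is carried through to the final answer.)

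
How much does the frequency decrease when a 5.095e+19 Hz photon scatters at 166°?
2.284e+19 Hz (decrease)

Convert frequency to wavelength (c = 299792458 m/s):
λ₀ = c/f₀ = 299792458/5.095e+19 = 5.8840522e-12 m = 5.8841 pm

Calculate Compton shift:
Δλ = λ_C(1 - cos(166°)) = 4.7805 pm

Final wavelength:
λ' = λ₀ + Δλ = 5.8841 + 4.7805 = 10.6646 pm

Final frequency:
f' = c/λ' = 299792458/1.0664601e-11 = 2.8110987e+19 Hz

Frequency shift (decrease):
Δf = f₀ - f' = 5.095e+19 - 2.8110987e+19 = 2.284e+19 Hz

(Intermediate values are shown rounded; full precision is carried through to the final answer.)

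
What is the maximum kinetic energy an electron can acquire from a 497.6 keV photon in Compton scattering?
328.7823 keV

Maximum energy transfer occurs at θ = 180° (backscattering).

Initial photon: E₀ = 497.6 keV → λ₀ = 2.4916 pm

Maximum Compton shift (at 180°):
Δλ_max = 2λ_C = 2 × 2.4263 = 4.8526 pm

Final wavelength:
λ' = 2.4916 + 4.8526 = 7.3443 pm

Minimum photon energy (maximum energy to electron):
E'_min = hc/λ' = 168.8177 keV

Maximum electron kinetic energy:
K_max = E₀ - E'_min = 497.6000 - 168.8177 = 328.7823 keV

(Intermediate values are shown rounded; full precision is carried through to the final answer.)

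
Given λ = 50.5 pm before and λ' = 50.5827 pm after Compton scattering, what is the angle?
15.00°

First find the wavelength shift:
Δλ = λ' - λ = 50.5827 - 50.5 = 0.0827 pm

Using Δλ = λ_C(1 - cos θ), with λ_C = h/(m_e·c) ≈ 2.42631024 pm:
cos θ = 1 - Δλ/λ_C
cos θ = 1 - 0.0827/2.42631024
cos θ = 0.965915

θ = arccos(0.965915)
θ = 15.00°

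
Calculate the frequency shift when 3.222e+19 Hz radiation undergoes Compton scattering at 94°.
7.028e+18 Hz (decrease)

Convert frequency to wavelength (c = 299792458 m/s):
λ₀ = c/f₀ = 299792458/3.222e+19 = 9.3045456e-12 m = 9.3045 pm

Calculate Compton shift:
Δλ = λ_C(1 - cos(94°)) = 2.5956 pm

Final wavelength:
λ' = λ₀ + Δλ = 9.3045 + 2.5956 = 11.9001 pm

Final frequency:
f' = c/λ' = 299792458/1.1900107e-11 = 2.5192418e+19 Hz

Frequency shift (decrease):
Δf = f₀ - f' = 3.222e+19 - 2.5192418e+19 = 7.028e+18 Hz

(Intermediate values are shown rounded; full precision is carried through to the final answer.)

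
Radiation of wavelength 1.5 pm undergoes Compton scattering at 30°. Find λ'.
1.8251 pm

Using the Compton formula: λ' = λ + λ_C(1 − cos θ)

For θ = 30°, cos θ = √3/2 (exact) ≈ 0.8660, so:
1 − cos 30° = 1 − (√3/2) ≈ 0.1340

Δλ = λ_C × 0.1340 = 2.4263 × 0.1340 = 0.3251 pm

λ' = 1.5 + 0.3251 = 1.8251 pm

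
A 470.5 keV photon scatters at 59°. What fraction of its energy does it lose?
0.3087 (or 30.87%)

Calculate initial and final photon energies:

Initial: E₀ = 470.5 keV → λ₀ = 2.6352 pm
Compton shift: Δλ = 1.1767 pm
Final wavelength: λ' = 3.8118 pm
Final energy: E' = 325.2619 keV

Fractional energy loss:
(E₀ - E')/E₀ = (470.5000 - 325.2619)/470.5000
= 145.2381/470.5000
= 0.3087
= 30.87%

(Intermediate values are shown rounded; full precision is carried through to the final answer.)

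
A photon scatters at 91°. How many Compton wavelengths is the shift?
1.0175 λ_C

The Compton shift formula is:
Δλ = λ_C(1 - cos θ)

Dividing both sides by λ_C:
Δλ/λ_C = 1 - cos θ

For θ = 91°:
Δλ/λ_C = 1 - cos(91°)
Δλ/λ_C = 1 - -0.0175
Δλ/λ_C = 1.0175

This means the shift is 1.0175 × λ_C = 2.4687 pm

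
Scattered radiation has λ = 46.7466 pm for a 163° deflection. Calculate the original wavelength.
42.0000 pm

From λ' = λ + Δλ, we have λ = λ' - Δλ

First calculate the Compton shift:
Δλ = λ_C(1 - cos θ)
Δλ = 2.4263 × (1 - cos(163°))
Δλ = 2.4263 × 1.9563
Δλ = 4.7466 pm

Initial wavelength:
λ = λ' - Δλ
λ = 46.7466 - 4.7466
λ = 42.0000 pm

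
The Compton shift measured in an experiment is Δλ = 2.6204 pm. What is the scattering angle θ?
94.59°

From the Compton formula Δλ = λ_C(1 - cos θ), we can solve for θ:

cos θ = 1 - Δλ/λ_C

Given:
- Δλ = 2.6204 pm
- λ_C = h/(m_e·c) ≈ 2.42631024 pm

cos θ = 1 - 2.6204/2.42631024
cos θ = 1 - 1.079994
cos θ = -0.079994

θ = arccos(-0.079994)
θ = 94.59°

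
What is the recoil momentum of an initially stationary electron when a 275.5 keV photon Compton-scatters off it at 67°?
1.4563e-22 kg·m/s

The electron is initially at rest, so by conservation of momentum:
p⃗_e = p⃗₀ − p⃗'  (incident photon momentum minus scattered photon momentum)

Photon momentum magnitudes (p = h/λ = E/c):
λ₀ = hc/E₀ = 4.5003 pm → p₀ = h/λ₀ = 1.4724e-22 kg·m/s
Δλ = λ_C(1 − cos 67°) = 1.4783 pm
λ' = 5.9786 pm → p' = h/λ' = 1.1083e-22 kg·m/s

The scattered photon makes angle θ = 67° with the incident direction, so by the law of cosines:
|p⃗_e|² = p₀² + p'² − 2p₀p'cos θ
|p⃗_e|² = (1.4724e-22)² + (1.1083e-22)² − 2·1.4724e-22·1.1083e-22·cos(67°)
|p⃗_e| = 1.4563e-22 kg·m/s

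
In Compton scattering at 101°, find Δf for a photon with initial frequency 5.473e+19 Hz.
1.890e+19 Hz (decrease)

Convert frequency to wavelength (c = 299792458 m/s):
λ₀ = c/f₀ = 299792458/5.473e+19 = 5.4776623e-12 m = 5.4777 pm

Calculate Compton shift:
Δλ = λ_C(1 - cos(101°)) = 2.8893 pm

Final wavelength:
λ' = λ₀ + Δλ = 5.4777 + 2.8893 = 8.3669 pm

Final frequency:
f' = c/λ' = 299792458/8.3669344e-12 = 3.5830621e+19 Hz

Frequency shift (decrease):
Δf = f₀ - f' = 5.473e+19 - 3.5830621e+19 = 1.890e+19 Hz

(Intermediate values are shown rounded; full precision is carried through to the final answer.)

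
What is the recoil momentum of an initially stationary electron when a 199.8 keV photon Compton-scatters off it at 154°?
1.6407e-22 kg·m/s

The electron is initially at rest, so by conservation of momentum:
p⃗_e = p⃗₀ − p⃗'  (incident photon momentum minus scattered photon momentum)

Photon momentum magnitudes (p = h/λ = E/c):
λ₀ = hc/E₀ = 6.2054 pm → p₀ = h/λ₀ = 1.0678e-22 kg·m/s
Δλ = λ_C(1 − cos 154°) = 4.6071 pm
λ' = 10.8125 pm → p' = h/λ' = 6.1282e-23 kg·m/s

The scattered photon makes angle θ = 154° with the incident direction, so by the law of cosines:
|p⃗_e|² = p₀² + p'² − 2p₀p'cos θ
|p⃗_e|² = (1.0678e-22)² + (6.1282e-23)² − 2·1.0678e-22·6.1282e-23·cos(154°)
|p⃗_e| = 1.6407e-22 kg·m/s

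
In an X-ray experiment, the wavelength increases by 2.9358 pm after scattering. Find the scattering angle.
102.12°

From the Compton formula Δλ = λ_C(1 - cos θ), we can solve for θ:

cos θ = 1 - Δλ/λ_C

Given:
- Δλ = 2.9358 pm
- λ_C = h/(m_e·c) ≈ 2.42631024 pm

cos θ = 1 - 2.9358/2.42631024
cos θ = 1 - 1.209985
cos θ = -0.209985

θ = arccos(-0.209985)
θ = 102.12°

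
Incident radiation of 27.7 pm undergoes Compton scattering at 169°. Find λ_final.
32.5080 pm

Using the Compton scattering formula:
λ' = λ + Δλ = λ + λ_C(1 - cos θ)

Given:
- Initial wavelength λ = 27.7 pm
- Scattering angle θ = 169°
- Compton wavelength λ_C ≈ 2.4263 pm

Calculate the shift:
Δλ = 2.4263 × (1 - cos(169°))
Δλ = 2.4263 × 1.9816
Δλ = 4.8080 pm

Final wavelength:
λ' = 27.7 + 4.8080 = 32.5080 pm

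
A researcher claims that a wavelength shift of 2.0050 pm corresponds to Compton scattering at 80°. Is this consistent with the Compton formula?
Yes, consistent

Calculate the expected shift for θ = 80°:

Δλ_expected = λ_C(1 - cos(80°))
Δλ_expected = 2.4263 × (1 - cos(80°))
Δλ_expected = 2.4263 × 0.8264
Δλ_expected = 2.0050 pm

Given shift: 2.0050 pm
Expected shift: 2.0050 pm
Difference: 0.0000 pm

The values match. This is consistent with Compton scattering at the stated angle.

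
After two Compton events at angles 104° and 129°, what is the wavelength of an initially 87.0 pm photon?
93.9665 pm

Apply Compton shift twice:

First scattering at θ₁ = 104°:
Δλ₁ = λ_C(1 - cos(104°))
Δλ₁ = 2.4263 × 1.2419
Δλ₁ = 3.0133 pm

After first scattering:
λ₁ = 87.0 + 3.0133 = 90.0133 pm

Second scattering at θ₂ = 129°:
Δλ₂ = λ_C(1 - cos(129°))
Δλ₂ = 2.4263 × 1.6293
Δλ₂ = 3.9532 pm

Final wavelength:
λ₂ = 90.0133 + 3.9532 = 93.9665 pm

Total shift: Δλ_total = 3.0133 + 3.9532 = 6.9665 pm

(Intermediate values are shown rounded; full precision is carried through to the final answer.)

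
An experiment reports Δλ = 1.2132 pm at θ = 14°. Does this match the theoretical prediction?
No, inconsistent

Calculate the expected shift for θ = 14°:

Δλ_expected = λ_C(1 - cos(14°))
Δλ_expected = 2.4263 × (1 - cos(14°))
Δλ_expected = 2.4263 × 0.0297
Δλ_expected = 0.0721 pm

Given shift: 1.2132 pm
Expected shift: 0.0721 pm
Difference: 1.1411 pm

The values do not match. The given shift corresponds to θ ≈ 60.0°, not 14°.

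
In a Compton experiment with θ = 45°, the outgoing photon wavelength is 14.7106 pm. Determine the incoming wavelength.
14.0000 pm

From λ' = λ + Δλ, we have λ = λ' - Δλ

First calculate the Compton shift:
Δλ = λ_C(1 - cos θ)
Δλ = 2.4263 × (1 - cos(45°))
Δλ = 2.4263 × 0.2929
Δλ = 0.7106 pm

Initial wavelength:
λ = λ' - Δλ
λ = 14.7106 - 0.7106
λ = 14.0000 pm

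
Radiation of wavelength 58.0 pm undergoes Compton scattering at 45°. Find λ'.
58.7106 pm

Using the Compton formula: λ' = λ + λ_C(1 − cos θ)

For θ = 45°, cos θ = √2/2 (exact) ≈ 0.7071, so:
1 − cos 45° = 1 − (√2/2) ≈ 0.2929

Δλ = λ_C × 0.2929 = 2.4263 × 0.2929 = 0.7106 pm

λ' = 58.0 + 0.7106 = 58.7106 pm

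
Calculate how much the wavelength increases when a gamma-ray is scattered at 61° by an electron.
1.2500 pm

Using the Compton scattering formula:
Δλ = λ_C(1 - cos θ)

where λ_C = h/(m_e·c) ≈ 2.4263 pm is the Compton wavelength of an electron.

For θ = 61°:
cos(61°) = 0.4848
1 - cos(61°) = 0.5152

Δλ = 2.4263 × 0.5152
Δλ = 1.2500 pm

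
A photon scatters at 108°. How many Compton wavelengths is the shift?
1.3090 λ_C

The Compton shift formula is:
Δλ = λ_C(1 - cos θ)

Dividing both sides by λ_C:
Δλ/λ_C = 1 - cos θ

For θ = 108°:
Δλ/λ_C = 1 - cos(108°)
Δλ/λ_C = 1 - -0.3090
Δλ/λ_C = 1.3090

This means the shift is 1.3090 × λ_C = 3.1761 pm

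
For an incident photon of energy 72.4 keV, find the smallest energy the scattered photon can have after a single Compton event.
56.4141 keV (at θ = 180°)

The scattered photon has minimum energy when its wavelength is maximum, i.e., when the Compton shift Δλ = λ_C(1 − cos θ) is maximum. This occurs at θ = 180° (backscattering), giving Δλ_max = 2λ_C = 4.8526 pm.

Initial wavelength: λ₀ = hc/E₀ = 17.1249 pm
Maximum final wavelength: λ'_max = λ₀ + 2λ_C = 17.1249 + 4.8526 = 21.9775 pm
Minimum final energy: E'_min = hc/λ'_max = 56.4141 keV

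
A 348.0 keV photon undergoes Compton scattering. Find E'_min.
147.3304 keV (at θ = 180°)

The scattered photon has minimum energy when its wavelength is maximum, i.e., when the Compton shift Δλ = λ_C(1 − cos θ) is maximum. This occurs at θ = 180° (backscattering), giving Δλ_max = 2λ_C = 4.8526 pm.

Initial wavelength: λ₀ = hc/E₀ = 3.5628 pm
Maximum final wavelength: λ'_max = λ₀ + 2λ_C = 3.5628 + 4.8526 = 8.4154 pm
Minimum final energy: E'_min = hc/λ'_max = 147.3304 keV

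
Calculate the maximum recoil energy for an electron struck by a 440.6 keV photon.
278.8802 keV

Maximum energy transfer occurs at θ = 180° (backscattering).

Initial photon: E₀ = 440.6 keV → λ₀ = 2.8140 pm

Maximum Compton shift (at 180°):
Δλ_max = 2λ_C = 2 × 2.4263 = 4.8526 pm

Final wavelength:
λ' = 2.8140 + 4.8526 = 7.6666 pm

Minimum photon energy (maximum energy to electron):
E'_min = hc/λ' = 161.7198 keV

Maximum electron kinetic energy:
K_max = E₀ - E'_min = 440.6000 - 161.7198 = 278.8802 keV

(Intermediate values are shown rounded; full precision is carried through to the final answer.)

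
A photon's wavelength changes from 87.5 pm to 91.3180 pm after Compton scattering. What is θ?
125.00°

First find the wavelength shift:
Δλ = λ' - λ = 91.3180 - 87.5 = 3.8180 pm

Using Δλ = λ_C(1 - cos θ), with λ_C = h/(m_e·c) ≈ 2.42631024 pm:
cos θ = 1 - Δλ/λ_C
cos θ = 1 - 3.8180/2.42631024
cos θ = -0.573583

θ = arccos(-0.573583)
θ = 125.00°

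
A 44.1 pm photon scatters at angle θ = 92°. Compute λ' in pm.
46.6110 pm

Using the Compton scattering formula:
λ' = λ + Δλ = λ + λ_C(1 - cos θ)

Given:
- Initial wavelength λ = 44.1 pm
- Scattering angle θ = 92°
- Compton wavelength λ_C ≈ 2.4263 pm

Calculate the shift:
Δλ = 2.4263 × (1 - cos(92°))
Δλ = 2.4263 × 1.0349
Δλ = 2.5110 pm

Final wavelength:
λ' = 44.1 + 2.5110 = 46.6110 pm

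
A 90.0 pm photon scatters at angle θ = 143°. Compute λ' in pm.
94.3640 pm

Using the Compton scattering formula:
λ' = λ + Δλ = λ + λ_C(1 - cos θ)

Given:
- Initial wavelength λ = 90.0 pm
- Scattering angle θ = 143°
- Compton wavelength λ_C ≈ 2.4263 pm

Calculate the shift:
Δλ = 2.4263 × (1 - cos(143°))
Δλ = 2.4263 × 1.7986
Δλ = 4.3640 pm

Final wavelength:
λ' = 90.0 + 4.3640 = 94.3640 pm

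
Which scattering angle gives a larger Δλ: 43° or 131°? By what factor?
131° produces the larger shift by a factor of 6.164

Calculate both shifts using Δλ = λ_C(1 - cos θ):

For θ₁ = 43°:
Δλ₁ = 2.4263 × (1 - cos(43°))
Δλ₁ = 2.4263 × 0.2686
Δλ₁ = 0.6518 pm

For θ₂ = 131°:
Δλ₂ = 2.4263 × (1 - cos(131°))
Δλ₂ = 2.4263 × 1.6561
Δλ₂ = 4.0181 pm

The 131° angle produces the larger shift.
Ratio: 4.0181/0.6518 = 6.164

(Intermediate values are shown rounded; full precision is carried through to the final answer.)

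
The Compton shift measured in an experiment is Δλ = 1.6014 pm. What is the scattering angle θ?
70.12°

From the Compton formula Δλ = λ_C(1 - cos θ), we can solve for θ:

cos θ = 1 - Δλ/λ_C

Given:
- Δλ = 1.6014 pm
- λ_C = h/(m_e·c) ≈ 2.42631024 pm

cos θ = 1 - 1.6014/2.42631024
cos θ = 1 - 0.660015
cos θ = 0.339985

θ = arccos(0.339985)
θ = 70.12°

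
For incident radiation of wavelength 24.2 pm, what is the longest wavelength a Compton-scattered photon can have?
29.0526 pm (at θ = 180°)

The Compton shift is Δλ = λ_C(1 − cos θ).

Since cos θ ranges from −1 to 1, the factor (1 − cos θ) ranges from 0 to 2; the maximum shift occurs at θ = 180° (backscattering):
Δλ_max = 2λ_C = 2 × 2.4263 pm = 4.8526 pm

Maximum scattered wavelength:
λ'_max = λ₀ + Δλ_max = 24.2 + 4.8526 = 29.0526 pm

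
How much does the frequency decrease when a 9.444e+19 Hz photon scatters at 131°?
5.276e+19 Hz (decrease)

Convert frequency to wavelength (c = 299792458 m/s):
λ₀ = c/f₀ = 299792458/9.444e+19 = 3.1744225e-12 m = 3.1744 pm

Calculate Compton shift:
Δλ = λ_C(1 - cos(131°)) = 4.0181 pm

Final wavelength:
λ' = λ₀ + Δλ = 3.1744 + 4.0181 = 7.1925 pm

Final frequency:
f' = c/λ' = 299792458/7.1925354e-12 = 4.1681054e+19 Hz

Frequency shift (decrease):
Δf = f₀ - f' = 9.444e+19 - 4.1681054e+19 = 5.276e+19 Hz

(Intermediate values are shown rounded; full precision is carried through to the final answer.)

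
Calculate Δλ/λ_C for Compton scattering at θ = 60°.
0.5000 λ_C

The Compton shift formula is:
Δλ = λ_C(1 - cos θ)

Dividing both sides by λ_C:
Δλ/λ_C = 1 - cos θ

For θ = 60°:
Δλ/λ_C = 1 - cos(60°)
Δλ/λ_C = 1 - 0.5000
Δλ/λ_C = 0.5000

This means the shift is 0.5000 × λ_C = 1.2132 pm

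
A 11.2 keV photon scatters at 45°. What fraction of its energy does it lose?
0.0064 (or 0.64%)

Calculate initial and final photon energies:

Initial: E₀ = 11.2 keV → λ₀ = 110.7002 pm
Compton shift: Δλ = 0.7106 pm
Final wavelength: λ' = 111.4108 pm
Final energy: E' = 11.1286 keV

Fractional energy loss:
(E₀ - E')/E₀ = (11.2000 - 11.1286)/11.2000
= 0.0714/11.2000
= 0.0064
= 0.64%

(Intermediate values are shown rounded; full precision is carried through to the final answer.)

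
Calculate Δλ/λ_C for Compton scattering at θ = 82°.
0.8608 λ_C

The Compton shift formula is:
Δλ = λ_C(1 - cos θ)

Dividing both sides by λ_C:
Δλ/λ_C = 1 - cos θ

For θ = 82°:
Δλ/λ_C = 1 - cos(82°)
Δλ/λ_C = 1 - 0.1392
Δλ/λ_C = 0.8608

This means the shift is 0.8608 × λ_C = 2.0886 pm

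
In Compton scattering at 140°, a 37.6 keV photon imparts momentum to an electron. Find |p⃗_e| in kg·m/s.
3.5603e-23 kg·m/s

The electron is initially at rest, so by conservation of momentum:
p⃗_e = p⃗₀ − p⃗'  (incident photon momentum minus scattered photon momentum)

Photon momentum magnitudes (p = h/λ = E/c):
λ₀ = hc/E₀ = 32.9745 pm → p₀ = h/λ₀ = 2.0095e-23 kg·m/s
Δλ = λ_C(1 − cos 140°) = 4.2850 pm
λ' = 37.2595 pm → p' = h/λ' = 1.7784e-23 kg·m/s

The scattered photon makes angle θ = 140° with the incident direction, so by the law of cosines:
|p⃗_e|² = p₀² + p'² − 2p₀p'cos θ
|p⃗_e|² = (2.0095e-23)² + (1.7784e-23)² − 2·2.0095e-23·1.7784e-23·cos(140°)
|p⃗_e| = 3.5603e-23 kg·m/s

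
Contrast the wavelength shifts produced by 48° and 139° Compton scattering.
139° produces the larger shift by a factor of 5.303

Calculate both shifts using Δλ = λ_C(1 - cos θ):

For θ₁ = 48°:
Δλ₁ = 2.4263 × (1 - cos(48°))
Δλ₁ = 2.4263 × 0.3309
Δλ₁ = 0.8028 pm

For θ₂ = 139°:
Δλ₂ = 2.4263 × (1 - cos(139°))
Δλ₂ = 2.4263 × 1.7547
Δλ₂ = 4.2575 pm

The 139° angle produces the larger shift.
Ratio: 4.2575/0.8028 = 5.303

(Intermediate values are shown rounded; full precision is carried through to the final answer.)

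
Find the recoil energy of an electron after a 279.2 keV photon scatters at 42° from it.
34.3609 keV

By energy conservation: K_e = E_initial - E_final

First find the scattered photon energy:
Initial wavelength: λ = hc/E = 4.4407 pm
Compton shift: Δλ = λ_C(1 - cos(42°)) = 0.6232 pm
Final wavelength: λ' = 4.4407 + 0.6232 = 5.0639 pm
Final photon energy: E' = hc/λ' = 244.8391 keV

Electron kinetic energy:
K_e = E - E' = 279.2000 - 244.8391 = 34.3609 keV

(Intermediate values are shown rounded; full precision is carried through to the final answer.)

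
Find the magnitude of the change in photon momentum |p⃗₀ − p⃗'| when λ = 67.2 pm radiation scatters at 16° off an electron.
2.7427e-24 kg·m/s

Photon momentum magnitude is p = h/λ.

Initial momentum:
p₀ = h/λ = 6.6261e-34/6.7200e-11 = 9.8602e-24 kg·m/s

After scattering:
λ' = λ + Δλ = 67.2 + 0.0940 = 67.2940 pm
p' = h/λ' = 6.6261e-34/6.7294e-11 = 9.8465e-24 kg·m/s

Momentum is a vector; the scattered photon's direction makes angle θ = 16° with the incident direction. The magnitude of the vector change Δp⃗ = p⃗₀ − p⃗' is found from the law of cosines:
|Δp⃗|² = p₀² + p'² − 2p₀p'cos θ
|Δp⃗|² = (9.8602e-24)² + (9.8465e-24)² − 2·9.8602e-24·9.8465e-24·cos(16°)
|Δp⃗| = 2.7427e-24 kg·m/s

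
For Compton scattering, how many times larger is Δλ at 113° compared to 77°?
113° produces the larger shift by a factor of 1.794

Calculate both shifts using Δλ = λ_C(1 - cos θ):

For θ₁ = 77°:
Δλ₁ = 2.4263 × (1 - cos(77°))
Δλ₁ = 2.4263 × 0.7750
Δλ₁ = 1.8805 pm

For θ₂ = 113°:
Δλ₂ = 2.4263 × (1 - cos(113°))
Δλ₂ = 2.4263 × 1.3907
Δλ₂ = 3.3743 pm

The 113° angle produces the larger shift.
Ratio: 3.3743/1.8805 = 1.794

(Intermediate values are shown rounded; full precision is carried through to the final answer.)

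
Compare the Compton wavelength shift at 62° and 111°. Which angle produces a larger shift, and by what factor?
111° produces the larger shift by a factor of 2.560

Calculate both shifts using Δλ = λ_C(1 - cos θ):

For θ₁ = 62°:
Δλ₁ = 2.4263 × (1 - cos(62°))
Δλ₁ = 2.4263 × 0.5305
Δλ₁ = 1.2872 pm

For θ₂ = 111°:
Δλ₂ = 2.4263 × (1 - cos(111°))
Δλ₂ = 2.4263 × 1.3584
Δλ₂ = 3.2958 pm

The 111° angle produces the larger shift.
Ratio: 3.2958/1.2872 = 2.560

(Intermediate values are shown rounded; full precision is carried through to the final answer.)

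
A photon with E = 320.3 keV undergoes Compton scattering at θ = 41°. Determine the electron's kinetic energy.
42.6837 keV

By energy conservation: K_e = E_initial - E_final

First find the scattered photon energy:
Initial wavelength: λ = hc/E = 3.8709 pm
Compton shift: Δλ = λ_C(1 - cos(41°)) = 0.5952 pm
Final wavelength: λ' = 3.8709 + 0.5952 = 4.4660 pm
Final photon energy: E' = hc/λ' = 277.6163 keV

Electron kinetic energy:
K_e = E - E' = 320.3000 - 277.6163 = 42.6837 keV

(Intermediate values are shown rounded; full precision is carried through to the final answer.)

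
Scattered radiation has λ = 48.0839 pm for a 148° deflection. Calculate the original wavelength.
43.6000 pm

From λ' = λ + Δλ, we have λ = λ' - Δλ

First calculate the Compton shift:
Δλ = λ_C(1 - cos θ)
Δλ = 2.4263 × (1 - cos(148°))
Δλ = 2.4263 × 1.8480
Δλ = 4.4839 pm

Initial wavelength:
λ = λ' - Δλ
λ = 48.0839 - 4.4839
λ = 43.6000 pm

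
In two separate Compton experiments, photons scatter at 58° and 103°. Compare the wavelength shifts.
103° produces the larger shift by a factor of 2.606

Calculate both shifts using Δλ = λ_C(1 - cos θ):

For θ₁ = 58°:
Δλ₁ = 2.4263 × (1 - cos(58°))
Δλ₁ = 2.4263 × 0.4701
Δλ₁ = 1.1406 pm

For θ₂ = 103°:
Δλ₂ = 2.4263 × (1 - cos(103°))
Δλ₂ = 2.4263 × 1.2250
Δλ₂ = 2.9721 pm

The 103° angle produces the larger shift.
Ratio: 2.9721/1.1406 = 2.606

(Intermediate values are shown rounded; full precision is carried through to the final answer.)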